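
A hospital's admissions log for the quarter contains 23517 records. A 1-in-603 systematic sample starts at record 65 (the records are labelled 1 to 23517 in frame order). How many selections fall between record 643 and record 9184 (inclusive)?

k = 603
First selection ≥ 643: 65 + ⌈(643−65)/603⌉·603 = 65 + 1×603 = 668
Last selection ≤ 9184: 65 + ⌊(9184−65)/603⌋·603 = 65 + 15×603 = 9110
Count = 15 − 1 + 1 = 15

15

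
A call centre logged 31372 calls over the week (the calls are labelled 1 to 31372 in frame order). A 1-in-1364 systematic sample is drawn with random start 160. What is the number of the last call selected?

30168

k = 1364
23rd selection = r + (23−1)·k = 160 + 22×1364 = 160 + 30008 = 30168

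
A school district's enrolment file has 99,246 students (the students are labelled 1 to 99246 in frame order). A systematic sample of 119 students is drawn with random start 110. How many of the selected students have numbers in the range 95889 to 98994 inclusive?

4

k = 99246/119 = 834
First selection ≥ 95889: 110 + ⌈(95889−110)/834⌉·834 = 110 + 115×834 = 96020
Last selection ≤ 98994: 110 + ⌊(98994−110)/834⌋·834 = 110 + 118×834 = 98522
Count = 118 − 115 + 1 = 4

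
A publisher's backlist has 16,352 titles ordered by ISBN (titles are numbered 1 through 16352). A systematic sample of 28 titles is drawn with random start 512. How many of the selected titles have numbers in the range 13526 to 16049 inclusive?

4

k = 16352/28 = 584
First selection ≥ 13526: 512 + ⌈(13526−512)/584⌉·584 = 512 + 23×584 = 13944
Last selection ≤ 16049: 512 + ⌊(16049−512)/584⌋·584 = 512 + 26×584 = 15696
Count = 26 − 23 + 1 = 4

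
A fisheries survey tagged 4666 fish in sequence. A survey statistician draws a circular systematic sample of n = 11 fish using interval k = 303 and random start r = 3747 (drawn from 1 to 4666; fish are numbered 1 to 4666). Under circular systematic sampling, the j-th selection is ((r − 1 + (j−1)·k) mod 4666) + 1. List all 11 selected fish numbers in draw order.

3747, 4050, 4353, 4656, 293, 596, 899, 1202, 1505, 1808, 2111

Selection 1: 3747
Selection 2: 3747 + 303 = 4050
Selection 3: 4050 + 303 = 4353
Selection 4: 4353 + 303 = 4656
Selection 5: 4656 + 303 = 4959 → 4959 − 4666 = 293
Selection 6: 293 + 303 = 596
Selection 7: 596 + 303 = 899
Selection 8: 899 + 303 = 1202
Selection 9: 1202 + 303 = 1505
Selection 10: 1505 + 303 = 1808
Selection 11: 1808 + 303 = 2111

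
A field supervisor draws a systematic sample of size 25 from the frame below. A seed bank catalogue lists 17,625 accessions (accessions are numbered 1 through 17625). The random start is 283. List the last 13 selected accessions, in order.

8743, 9448, 10153, 10858, 11563, 12268, 12973, 13678, 14383, 15088, 15793, 16498, 17203

k = N/n = 17625/25 = 705
13th selection = 283 + 12×705 = 8743
14th: 8743 + 705 = 9448
15th: 9448 + 705 = 10153
16th: 10153 + 705 = 10858
17th: 10858 + 705 = 11563
18th: 11563 + 705 = 12268
19th: 12268 + 705 = 12973
20th: 12973 + 705 = 13678
21st: 13678 + 705 = 14383
22nd: 14383 + 705 = 15088
23rd: 15088 + 705 = 15793
24th: 15793 + 705 = 16498
25th: 16498 + 705 = 17203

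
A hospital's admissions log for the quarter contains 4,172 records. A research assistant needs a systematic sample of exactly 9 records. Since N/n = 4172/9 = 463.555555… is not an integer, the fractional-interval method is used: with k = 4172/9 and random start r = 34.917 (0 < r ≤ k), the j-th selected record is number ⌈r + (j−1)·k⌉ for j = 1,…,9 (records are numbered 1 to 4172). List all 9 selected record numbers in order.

35, 499, 963, 1426, 1890, 2353, 2817, 3280, 3744

j=1: r + 0k = 34.917 → ⌈·⌉ = 35
j=2: r + 1k = 498.472555… → ⌈·⌉ = 499
j=3: r + 2k = 962.028111… → ⌈·⌉ = 963
j=4: r + 3k = 1425.583666… → ⌈·⌉ = 1426
j=5: r + 4k = 1889.139222… → ⌈·⌉ = 1890
j=6: r + 5k = 2352.694777… → ⌈·⌉ = 2353
j=7: r + 6k = 2816.250333… → ⌈·⌉ = 2817
j=8: r + 7k = 3279.805888… → ⌈·⌉ = 3280
j=9: r + 8k = 3743.361444… → ⌈·⌉ = 3744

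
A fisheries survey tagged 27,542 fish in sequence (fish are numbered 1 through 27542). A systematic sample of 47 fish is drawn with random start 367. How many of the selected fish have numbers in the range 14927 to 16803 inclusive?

4

k = 27542/47 = 586
First selection ≥ 14927: 367 + ⌈(14927−367)/586⌉·586 = 367 + 25×586 = 15017
Last selection ≤ 16803: 367 + ⌊(16803−367)/586⌋·586 = 367 + 28×586 = 16775
Count = 28 − 25 + 1 = 4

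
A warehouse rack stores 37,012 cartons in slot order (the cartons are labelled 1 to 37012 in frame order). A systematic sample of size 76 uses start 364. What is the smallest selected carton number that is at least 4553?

k = 37012/76 = 487
Steps past start: ⌈(4553 − 364)/487⌉ = ⌈4189/487⌉ = 9
Selected carton: 364 + 9×487 = 4747

4747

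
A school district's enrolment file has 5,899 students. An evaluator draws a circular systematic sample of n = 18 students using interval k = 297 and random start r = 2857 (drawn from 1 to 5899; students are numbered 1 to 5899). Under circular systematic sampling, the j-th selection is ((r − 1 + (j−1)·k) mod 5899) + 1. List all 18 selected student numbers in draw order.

2857, 3154, 3451, 3748, 4045, 4342, 4639, 4936, 5233, 5530, 5827, 225, 522, 819, 1116, 1413, 1710, 2007

Selection 1: 2857
Selection 2: 2857 + 297 = 3154
Selection 3: 3154 + 297 = 3451
Selection 4: 3451 + 297 = 3748
Selection 5: 3748 + 297 = 4045
Selection 6: 4045 + 297 = 4342
Selection 7: 4342 + 297 = 4639
Selection 8: 4639 + 297 = 4936
Selection 9: 4936 + 297 = 5233
Selection 10: 5233 + 297 = 5530
Selection 11: 5530 + 297 = 5827
Selection 12: 5827 + 297 = 6124 → 6124 − 5899 = 225
Selection 13: 225 + 297 = 522
Selection 14: 522 + 297 = 819
Selection 15: 819 + 297 = 1116
Selection 16: 1116 + 297 = 1413
Selection 17: 1413 + 297 = 1710
Selection 18: 1710 + 297 = 2007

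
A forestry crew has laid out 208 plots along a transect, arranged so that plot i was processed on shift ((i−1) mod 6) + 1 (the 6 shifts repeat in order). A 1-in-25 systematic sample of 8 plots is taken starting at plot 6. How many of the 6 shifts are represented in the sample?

6

Consecutive selections differ by k = 25, so their shift numbers differ by 25 mod 6 = 1.
gcd(25, 6) = 1, so the sample visits 6/1 = 6 distinct residues mod 6.
Start 6 is shift 6; the shifts hit are 1, 2, 3, 4, 5, 6.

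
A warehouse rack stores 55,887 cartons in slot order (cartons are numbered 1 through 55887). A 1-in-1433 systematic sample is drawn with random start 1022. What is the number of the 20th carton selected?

k = 1433
20th selection = r + (20−1)·k = 1022 + 19×1433 = 1022 + 27227 = 28249

28249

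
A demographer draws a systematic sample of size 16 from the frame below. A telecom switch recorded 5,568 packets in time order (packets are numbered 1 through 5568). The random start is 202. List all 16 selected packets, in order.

202, 550, 898, 1246, 1594, 1942, 2290, 2638, 2986, 3334, 3682, 4030, 4378, 4726, 5074, 5422

k = N/n = 5568/16 = 348
packet 1: 202
packet 2: 202 + 348 = 550
packet 3: 550 + 348 = 898
packet 4: 898 + 348 = 1246
packet 5: 1246 + 348 = 1594
packet 6: 1594 + 348 = 1942
packet 7: 1942 + 348 = 2290
packet 8: 2290 + 348 = 2638
packet 9: 2638 + 348 = 2986
packet 10: 2986 + 348 = 3334
packet 11: 3334 + 348 = 3682
packet 12: 3682 + 348 = 4030
packet 13: 4030 + 348 = 4378
packet 14: 4378 + 348 = 4726
packet 15: 4726 + 348 = 5074
packet 16: 5074 + 348 = 5422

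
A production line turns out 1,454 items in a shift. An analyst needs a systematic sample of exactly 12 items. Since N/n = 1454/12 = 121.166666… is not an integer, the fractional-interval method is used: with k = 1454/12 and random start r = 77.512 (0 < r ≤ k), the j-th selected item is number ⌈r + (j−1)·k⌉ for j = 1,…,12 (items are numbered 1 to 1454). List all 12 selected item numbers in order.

78, 199, 320, 442, 563, 684, 805, 926, 1047, 1169, 1290, 1411

j=1: r + 0k = 77.512 → ⌈·⌉ = 78
j=2: r + 1k = 198.678666… → ⌈·⌉ = 199
j=3: r + 2k = 319.845333… → ⌈·⌉ = 320
j=4: r + 3k = 441.012 → ⌈·⌉ = 442
j=5: r + 4k = 562.178666… → ⌈·⌉ = 563
j=6: r + 5k = 683.345333… → ⌈·⌉ = 684
j=7: r + 6k = 804.512 → ⌈·⌉ = 805
j=8: r + 7k = 925.678666… → ⌈·⌉ = 926
j=9: r + 8k = 1046.845333… → ⌈·⌉ = 1047
j=10: r + 9k = 1168.012 → ⌈·⌉ = 1169
j=11: r + 10k = 1289.178666… → ⌈·⌉ = 1290
j=12: r + 11k = 1410.345333… → ⌈·⌉ = 1411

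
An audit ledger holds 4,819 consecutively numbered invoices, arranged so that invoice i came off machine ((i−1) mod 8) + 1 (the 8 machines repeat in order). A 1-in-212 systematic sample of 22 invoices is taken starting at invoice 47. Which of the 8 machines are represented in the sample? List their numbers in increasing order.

3, 7

Consecutive selections differ by k = 212, so their machine numbers differ by 212 mod 8 = 4.
gcd(212, 8) = 4, so the sample visits 8/4 = 2 distinct residues mod 8.
Start 47 is machine 7; the machines hit are 3, 7.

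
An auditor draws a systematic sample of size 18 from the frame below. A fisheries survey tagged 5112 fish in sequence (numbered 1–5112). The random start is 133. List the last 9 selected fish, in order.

2689, 2973, 3257, 3541, 3825, 4109, 4393, 4677, 4961

k = N/n = 5112/18 = 284
10th selection = 133 + 9×284 = 2689
11th: 2689 + 284 = 2973
12th: 2973 + 284 = 3257
13th: 3257 + 284 = 3541
14th: 3541 + 284 = 3825
15th: 3825 + 284 = 4109
16th: 4109 + 284 = 4393
17th: 4393 + 284 = 4677
18th: 4677 + 284 = 4961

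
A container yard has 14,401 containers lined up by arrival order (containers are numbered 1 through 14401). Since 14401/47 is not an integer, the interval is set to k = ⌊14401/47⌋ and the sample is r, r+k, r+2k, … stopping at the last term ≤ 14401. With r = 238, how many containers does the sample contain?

k = ⌊14401/47⌋ = 306
Achieved size = ⌊(14401 − 238)/306⌋ + 1 = ⌊14163/306⌋ + 1 = 46 + 1 = 47
(last selection: 238 + 46×306 = 14314 ≤ 14401; next would be 14620 > 14401)

47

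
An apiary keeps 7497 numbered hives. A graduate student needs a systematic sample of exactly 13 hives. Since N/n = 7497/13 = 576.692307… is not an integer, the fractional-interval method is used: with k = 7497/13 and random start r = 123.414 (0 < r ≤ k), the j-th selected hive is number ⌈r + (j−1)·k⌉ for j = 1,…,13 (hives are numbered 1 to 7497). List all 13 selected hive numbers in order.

j=1: r + 0k = 123.414 → ⌈·⌉ = 124
j=2: r + 1k = 700.106307… → ⌈·⌉ = 701
j=3: r + 2k = 1276.798615… → ⌈·⌉ = 1277
j=4: r + 3k = 1853.490923… → ⌈·⌉ = 1854
j=5: r + 4k = 2430.183230… → ⌈·⌉ = 2431
j=6: r + 5k = 3006.875538… → ⌈·⌉ = 3007
j=7: r + 6k = 3583.567846… → ⌈·⌉ = 3584
j=8: r + 7k = 4160.260153… → ⌈·⌉ = 4161
j=9: r + 8k = 4736.952461… → ⌈·⌉ = 4737
j=10: r + 9k = 5313.644769… → ⌈·⌉ = 5314
j=11: r + 10k = 5890.337076… → ⌈·⌉ = 5891
j=12: r + 11k = 6467.029384… → ⌈·⌉ = 6468
j=13: r + 12k = 7043.721692… → ⌈·⌉ = 7044

124, 701, 1277, 1854, 2431, 3007, 3584, 4161, 4737, 5314, 5891, 6468, 7044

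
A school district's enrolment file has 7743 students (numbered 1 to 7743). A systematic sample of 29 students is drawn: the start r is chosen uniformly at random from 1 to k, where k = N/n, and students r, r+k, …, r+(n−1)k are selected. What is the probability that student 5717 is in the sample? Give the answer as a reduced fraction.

1/267

k = 7743/29 = 267.
Student 5717 is selected iff r ≡ 5717 (mod 267); exactly one such r in {1,…,267}.
Inclusion probability = 1/267.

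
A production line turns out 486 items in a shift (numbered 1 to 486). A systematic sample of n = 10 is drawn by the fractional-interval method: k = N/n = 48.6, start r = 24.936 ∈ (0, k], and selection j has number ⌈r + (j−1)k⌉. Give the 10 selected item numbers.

j=1: r + 0k = 24.936 → ⌈·⌉ = 25
j=2: r + 1k = 73.536 → ⌈·⌉ = 74
j=3: r + 2k = 122.136 → ⌈·⌉ = 123
j=4: r + 3k = 170.736 → ⌈·⌉ = 171
j=5: r + 4k = 219.336 → ⌈·⌉ = 220
j=6: r + 5k = 267.936 → ⌈·⌉ = 268
j=7: r + 6k = 316.536 → ⌈·⌉ = 317
j=8: r + 7k = 365.136 → ⌈·⌉ = 366
j=9: r + 8k = 413.736 → ⌈·⌉ = 414
j=10: r + 9k = 462.336 → ⌈·⌉ = 463

25, 74, 123, 171, 220, 268, 317, 366, 414, 463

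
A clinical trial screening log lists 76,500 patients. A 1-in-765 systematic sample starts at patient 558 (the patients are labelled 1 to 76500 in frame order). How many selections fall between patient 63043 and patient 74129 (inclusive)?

k = 765
First selection ≥ 63043: 558 + ⌈(63043−558)/765⌉·765 = 558 + 82×765 = 63288
Last selection ≤ 74129: 558 + ⌊(74129−558)/765⌋·765 = 558 + 96×765 = 73998
Count = 96 − 82 + 1 = 15

15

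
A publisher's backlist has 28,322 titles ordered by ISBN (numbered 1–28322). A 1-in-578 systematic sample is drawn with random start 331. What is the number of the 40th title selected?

22873

k = 578
40th selection = r + (40−1)·k = 331 + 39×578 = 331 + 22542 = 22873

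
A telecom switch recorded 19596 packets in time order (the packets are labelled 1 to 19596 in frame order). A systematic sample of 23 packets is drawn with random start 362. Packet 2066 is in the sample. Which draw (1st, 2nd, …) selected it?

3

k = 19596/23 = 852
position = (2066 − 362)/852 + 1 = 1704/852 + 1 = 2 + 1 = 3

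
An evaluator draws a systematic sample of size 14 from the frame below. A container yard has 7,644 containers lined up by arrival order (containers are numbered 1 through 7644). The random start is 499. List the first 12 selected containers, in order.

499, 1045, 1591, 2137, 2683, 3229, 3775, 4321, 4867, 5413, 5959, 6505

k = N/n = 7644/14 = 546
container 1: 499
container 2: 499 + 546 = 1045
container 3: 1045 + 546 = 1591
container 4: 1591 + 546 = 2137
container 5: 2137 + 546 = 2683
container 6: 2683 + 546 = 3229
container 7: 3229 + 546 = 3775
container 8: 3775 + 546 = 4321
container 9: 4321 + 546 = 4867
container 10: 4867 + 546 = 5413
container 11: 5413 + 546 = 5959
container 12: 5959 + 546 = 6505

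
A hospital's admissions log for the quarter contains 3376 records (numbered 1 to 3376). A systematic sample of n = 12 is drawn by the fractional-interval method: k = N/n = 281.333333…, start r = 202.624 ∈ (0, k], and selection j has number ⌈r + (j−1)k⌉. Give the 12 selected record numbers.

j=1: r + 0k = 202.624 → ⌈·⌉ = 203
j=2: r + 1k = 483.957333… → ⌈·⌉ = 484
j=3: r + 2k = 765.290666… → ⌈·⌉ = 766
j=4: r + 3k = 1046.624 → ⌈·⌉ = 1047
j=5: r + 4k = 1327.957333… → ⌈·⌉ = 1328
j=6: r + 5k = 1609.290666… → ⌈·⌉ = 1610
j=7: r + 6k = 1890.624 → ⌈·⌉ = 1891
j=8: r + 7k = 2171.957333… → ⌈·⌉ = 2172
j=9: r + 8k = 2453.290666… → ⌈·⌉ = 2454
j=10: r + 9k = 2734.624 → ⌈·⌉ = 2735
j=11: r + 10k = 3015.957333… → ⌈·⌉ = 3016
j=12: r + 11k = 3297.290666… → ⌈·⌉ = 3298

203, 484, 766, 1047, 1328, 1610, 1891, 2172, 2454, 2735, 3016, 3298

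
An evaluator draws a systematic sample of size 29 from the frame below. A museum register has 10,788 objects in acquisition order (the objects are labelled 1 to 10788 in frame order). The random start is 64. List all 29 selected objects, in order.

k = N/n = 10788/29 = 372
object 1: 64
object 2: 64 + 372 = 436
object 3: 436 + 372 = 808
object 4: 808 + 372 = 1180
object 5: 1180 + 372 = 1552
object 6: 1552 + 372 = 1924
object 7: 1924 + 372 = 2296
object 8: 2296 + 372 = 2668
object 9: 2668 + 372 = 3040
object 10: 3040 + 372 = 3412
object 11: 3412 + 372 = 3784
object 12: 3784 + 372 = 4156
object 13: 4156 + 372 = 4528
object 14: 4528 + 372 = 4900
object 15: 4900 + 372 = 5272
object 16: 5272 + 372 = 5644
object 17: 5644 + 372 = 6016
object 18: 6016 + 372 = 6388
object 19: 6388 + 372 = 6760
object 20: 6760 + 372 = 7132
object 21: 7132 + 372 = 7504
object 22: 7504 + 372 = 7876
object 23: 7876 + 372 = 8248
object 24: 8248 + 372 = 8620
object 25: 8620 + 372 = 8992
object 26: 8992 + 372 = 9364
object 27: 9364 + 372 = 9736
object 28: 9736 + 372 = 10108
object 29: 10108 + 372 = 10480

64, 436, 808, 1180, 1552, 1924, 2296, 2668, 3040, 3412, 3784, 4156, 4528, 4900, 5272, 5644, 6016, 6388, 6760, 7132, 7504, 7876, 8248, 8620, 8992, 9364, 9736, 10108, 10480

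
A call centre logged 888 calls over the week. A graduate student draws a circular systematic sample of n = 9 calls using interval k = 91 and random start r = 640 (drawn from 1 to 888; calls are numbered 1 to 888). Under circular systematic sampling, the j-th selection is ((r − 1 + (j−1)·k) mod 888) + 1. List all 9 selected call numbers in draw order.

640, 731, 822, 25, 116, 207, 298, 389, 480

Selection 1: 640
Selection 2: 640 + 91 = 731
Selection 3: 731 + 91 = 822
Selection 4: 822 + 91 = 913 → 913 − 888 = 25
Selection 5: 25 + 91 = 116
Selection 6: 116 + 91 = 207
Selection 7: 207 + 91 = 298
Selection 8: 298 + 91 = 389
Selection 9: 389 + 91 = 480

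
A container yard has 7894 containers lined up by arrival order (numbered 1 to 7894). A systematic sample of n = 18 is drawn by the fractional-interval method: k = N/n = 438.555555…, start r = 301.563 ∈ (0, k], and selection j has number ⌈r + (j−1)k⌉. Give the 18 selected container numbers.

302, 741, 1179, 1618, 2056, 2495, 2933, 3372, 3811, 4249, 4688, 5126, 5565, 6003, 6442, 6880, 7319, 7758

j=1: r + 0k = 301.563 → ⌈·⌉ = 302
j=2: r + 1k = 740.118555… → ⌈·⌉ = 741
j=3: r + 2k = 1178.674111… → ⌈·⌉ = 1179
j=4: r + 3k = 1617.229666… → ⌈·⌉ = 1618
j=5: r + 4k = 2055.785222… → ⌈·⌉ = 2056
j=6: r + 5k = 2494.340777… → ⌈·⌉ = 2495
j=7: r + 6k = 2932.896333… → ⌈·⌉ = 2933
j=8: r + 7k = 3371.451888… → ⌈·⌉ = 3372
j=9: r + 8k = 3810.007444… → ⌈·⌉ = 3811
j=10: r + 9k = 4248.563 → ⌈·⌉ = 4249
j=11: r + 10k = 4687.118555… → ⌈·⌉ = 4688
j=12: r + 11k = 5125.674111… → ⌈·⌉ = 5126
j=13: r + 12k = 5564.229666… → ⌈·⌉ = 5565
j=14: r + 13k = 6002.785222… → ⌈·⌉ = 6003
j=15: r + 14k = 6441.340777… → ⌈·⌉ = 6442
j=16: r + 15k = 6879.896333… → ⌈·⌉ = 6880
j=17: r + 16k = 7318.451888… → ⌈·⌉ = 7319
j=18: r + 17k = 7757.007444… → ⌈·⌉ = 7758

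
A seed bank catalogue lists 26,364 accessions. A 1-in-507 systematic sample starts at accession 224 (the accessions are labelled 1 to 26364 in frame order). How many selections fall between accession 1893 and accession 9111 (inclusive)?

14

k = 507
First selection ≥ 1893: 224 + ⌈(1893−224)/507⌉·507 = 224 + 4×507 = 2252
Last selection ≤ 9111: 224 + ⌊(9111−224)/507⌋·507 = 224 + 17×507 = 8843
Count = 17 − 4 + 1 = 14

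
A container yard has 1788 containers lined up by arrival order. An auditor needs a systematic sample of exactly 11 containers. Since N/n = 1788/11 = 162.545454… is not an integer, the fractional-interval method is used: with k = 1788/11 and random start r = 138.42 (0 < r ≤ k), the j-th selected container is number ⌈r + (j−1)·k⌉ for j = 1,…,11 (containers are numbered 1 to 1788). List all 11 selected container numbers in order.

139, 301, 464, 627, 789, 952, 1114, 1277, 1439, 1602, 1764

j=1: r + 0k = 138.42 → ⌈·⌉ = 139
j=2: r + 1k = 300.965454… → ⌈·⌉ = 301
j=3: r + 2k = 463.510909… → ⌈·⌉ = 464
j=4: r + 3k = 626.056363… → ⌈·⌉ = 627
j=5: r + 4k = 788.601818… → ⌈·⌉ = 789
j=6: r + 5k = 951.147272… → ⌈·⌉ = 952
j=7: r + 6k = 1113.692727… → ⌈·⌉ = 1114
j=8: r + 7k = 1276.238181… → ⌈·⌉ = 1277
j=9: r + 8k = 1438.783636… → ⌈·⌉ = 1439
j=10: r + 9k = 1601.329090… → ⌈·⌉ = 1602
j=11: r + 10k = 1763.874545… → ⌈·⌉ = 1764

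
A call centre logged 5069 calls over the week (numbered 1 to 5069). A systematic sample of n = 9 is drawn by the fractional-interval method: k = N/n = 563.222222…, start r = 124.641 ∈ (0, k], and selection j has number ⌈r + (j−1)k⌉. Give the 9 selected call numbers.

125, 688, 1252, 1815, 2378, 2941, 3504, 4068, 4631

j=1: r + 0k = 124.641 → ⌈·⌉ = 125
j=2: r + 1k = 687.863222… → ⌈·⌉ = 688
j=3: r + 2k = 1251.085444… → ⌈·⌉ = 1252
j=4: r + 3k = 1814.307666… → ⌈·⌉ = 1815
j=5: r + 4k = 2377.529888… → ⌈·⌉ = 2378
j=6: r + 5k = 2940.752111… → ⌈·⌉ = 2941
j=7: r + 6k = 3503.974333… → ⌈·⌉ = 3504
j=8: r + 7k = 4067.196555… → ⌈·⌉ = 4068
j=9: r + 8k = 4630.418777… → ⌈·⌉ = 4631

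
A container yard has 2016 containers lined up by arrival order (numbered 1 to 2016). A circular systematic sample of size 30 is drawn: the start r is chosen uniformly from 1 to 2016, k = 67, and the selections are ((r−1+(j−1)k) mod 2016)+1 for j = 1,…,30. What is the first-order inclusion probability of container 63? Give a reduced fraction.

5/336

For each position j, as r ranges over 1…2016 the j-th selection hits every container exactly once, so container 63 is selected for exactly 30 of the 2016 starts.
Inclusion probability = 30/2016 = 5/336.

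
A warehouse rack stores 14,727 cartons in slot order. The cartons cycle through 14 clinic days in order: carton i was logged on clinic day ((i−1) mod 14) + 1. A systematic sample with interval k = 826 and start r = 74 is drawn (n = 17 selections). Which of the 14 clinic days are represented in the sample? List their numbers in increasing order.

Consecutive selections differ by k = 826, so their clinic day numbers differ by 826 mod 14 = 0.
gcd(826, 14) = 14, so the sample visits 14/14 = 1 distinct residues mod 14.
Start 74 is clinic day 4; the clinic days hit are 4.

4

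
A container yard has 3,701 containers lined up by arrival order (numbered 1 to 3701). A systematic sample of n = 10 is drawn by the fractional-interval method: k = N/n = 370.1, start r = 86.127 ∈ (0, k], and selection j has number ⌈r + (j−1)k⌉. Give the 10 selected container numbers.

j=1: r + 0k = 86.127 → ⌈·⌉ = 87
j=2: r + 1k = 456.227 → ⌈·⌉ = 457
j=3: r + 2k = 826.327 → ⌈·⌉ = 827
j=4: r + 3k = 1196.427 → ⌈·⌉ = 1197
j=5: r + 4k = 1566.527 → ⌈·⌉ = 1567
j=6: r + 5k = 1936.627 → ⌈·⌉ = 1937
j=7: r + 6k = 2306.727 → ⌈·⌉ = 2307
j=8: r + 7k = 2676.827 → ⌈·⌉ = 2677
j=9: r + 8k = 3046.927 → ⌈·⌉ = 3047
j=10: r + 9k = 3417.027 → ⌈·⌉ = 3418

87, 457, 827, 1197, 1567, 1937, 2307, 2677, 3047, 3418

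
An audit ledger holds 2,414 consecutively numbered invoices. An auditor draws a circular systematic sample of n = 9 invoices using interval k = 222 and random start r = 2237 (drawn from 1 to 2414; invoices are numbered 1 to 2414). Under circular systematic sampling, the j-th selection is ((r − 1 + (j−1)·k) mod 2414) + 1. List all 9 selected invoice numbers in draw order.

Selection 1: 2237
Selection 2: 2237 + 222 = 2459 → 2459 − 2414 = 45
Selection 3: 45 + 222 = 267
Selection 4: 267 + 222 = 489
Selection 5: 489 + 222 = 711
Selection 6: 711 + 222 = 933
Selection 7: 933 + 222 = 1155
Selection 8: 1155 + 222 = 1377
Selection 9: 1377 + 222 = 1599

2237, 45, 267, 489, 711, 933, 1155, 1377, 1599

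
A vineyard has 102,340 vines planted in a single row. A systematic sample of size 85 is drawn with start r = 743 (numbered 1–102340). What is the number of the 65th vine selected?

k = 102340/85 = 1204
65th selection = r + (65−1)·k = 743 + 64×1204 = 743 + 77056 = 77799

77799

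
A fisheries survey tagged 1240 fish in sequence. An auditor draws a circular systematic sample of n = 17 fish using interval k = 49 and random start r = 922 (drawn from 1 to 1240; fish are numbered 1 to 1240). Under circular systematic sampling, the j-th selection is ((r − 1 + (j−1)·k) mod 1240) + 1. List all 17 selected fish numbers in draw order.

922, 971, 1020, 1069, 1118, 1167, 1216, 25, 74, 123, 172, 221, 270, 319, 368, 417, 466

Selection 1: 922
Selection 2: 922 + 49 = 971
Selection 3: 971 + 49 = 1020
Selection 4: 1020 + 49 = 1069
Selection 5: 1069 + 49 = 1118
Selection 6: 1118 + 49 = 1167
Selection 7: 1167 + 49 = 1216
Selection 8: 1216 + 49 = 1265 → 1265 − 1240 = 25
Selection 9: 25 + 49 = 74
Selection 10: 74 + 49 = 123
Selection 11: 123 + 49 = 172
Selection 12: 172 + 49 = 221
Selection 13: 221 + 49 = 270
Selection 14: 270 + 49 = 319
Selection 15: 319 + 49 = 368
Selection 16: 368 + 49 = 417
Selection 17: 417 + 49 = 466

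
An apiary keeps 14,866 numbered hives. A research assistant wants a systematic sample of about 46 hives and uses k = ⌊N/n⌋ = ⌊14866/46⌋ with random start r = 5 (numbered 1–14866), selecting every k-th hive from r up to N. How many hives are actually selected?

k = ⌊14866/46⌋ = 323
Achieved size = ⌊(14866 − 5)/323⌋ + 1 = ⌊14861/323⌋ + 1 = 46 + 1 = 47
(last selection: 5 + 46×323 = 14863 ≤ 14866; next would be 15186 > 14866)

47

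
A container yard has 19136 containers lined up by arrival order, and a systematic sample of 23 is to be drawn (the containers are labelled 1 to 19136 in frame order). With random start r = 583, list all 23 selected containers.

583, 1415, 2247, 3079, 3911, 4743, 5575, 6407, 7239, 8071, 8903, 9735, 10567, 11399, 12231, 13063, 13895, 14727, 15559, 16391, 17223, 18055, 18887

k = N/n = 19136/23 = 832
container 1: 583
container 2: 583 + 832 = 1415
container 3: 1415 + 832 = 2247
container 4: 2247 + 832 = 3079
container 5: 3079 + 832 = 3911
container 6: 3911 + 832 = 4743
container 7: 4743 + 832 = 5575
container 8: 5575 + 832 = 6407
container 9: 6407 + 832 = 7239
container 10: 7239 + 832 = 8071
container 11: 8071 + 832 = 8903
container 12: 8903 + 832 = 9735
container 13: 9735 + 832 = 10567
container 14: 10567 + 832 = 11399
container 15: 11399 + 832 = 12231
container 16: 12231 + 832 = 13063
container 17: 13063 + 832 = 13895
container 18: 13895 + 832 = 14727
container 19: 14727 + 832 = 15559
container 20: 15559 + 832 = 16391
container 21: 16391 + 832 = 17223
container 22: 17223 + 832 = 18055
container 23: 18055 + 832 = 18887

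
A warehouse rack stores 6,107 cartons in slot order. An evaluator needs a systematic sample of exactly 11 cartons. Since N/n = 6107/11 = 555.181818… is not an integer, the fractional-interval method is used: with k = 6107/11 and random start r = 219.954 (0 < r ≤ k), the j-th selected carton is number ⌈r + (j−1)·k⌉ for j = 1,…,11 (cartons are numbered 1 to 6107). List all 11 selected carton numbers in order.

220, 776, 1331, 1886, 2441, 2996, 3552, 4107, 4662, 5217, 5772

j=1: r + 0k = 219.954 → ⌈·⌉ = 220
j=2: r + 1k = 775.135818… → ⌈·⌉ = 776
j=3: r + 2k = 1330.317636… → ⌈·⌉ = 1331
j=4: r + 3k = 1885.499454… → ⌈·⌉ = 1886
j=5: r + 4k = 2440.681272… → ⌈·⌉ = 2441
j=6: r + 5k = 2995.863090… → ⌈·⌉ = 2996
j=7: r + 6k = 3551.044909… → ⌈·⌉ = 3552
j=8: r + 7k = 4106.226727… → ⌈·⌉ = 4107
j=9: r + 8k = 4661.408545… → ⌈·⌉ = 4662
j=10: r + 9k = 5216.590363… → ⌈·⌉ = 5217
j=11: r + 10k = 5771.772181… → ⌈·⌉ = 5772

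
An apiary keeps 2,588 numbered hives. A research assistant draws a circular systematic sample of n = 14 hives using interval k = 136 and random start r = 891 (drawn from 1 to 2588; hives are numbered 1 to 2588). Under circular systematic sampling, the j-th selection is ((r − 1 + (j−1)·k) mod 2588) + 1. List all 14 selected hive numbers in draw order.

Selection 1: 891
Selection 2: 891 + 136 = 1027
Selection 3: 1027 + 136 = 1163
Selection 4: 1163 + 136 = 1299
Selection 5: 1299 + 136 = 1435
Selection 6: 1435 + 136 = 1571
Selection 7: 1571 + 136 = 1707
Selection 8: 1707 + 136 = 1843
Selection 9: 1843 + 136 = 1979
Selection 10: 1979 + 136 = 2115
Selection 11: 2115 + 136 = 2251
Selection 12: 2251 + 136 = 2387
Selection 13: 2387 + 136 = 2523
Selection 14: 2523 + 136 = 2659 → 2659 − 2588 = 71

891, 1027, 1163, 1299, 1435, 1571, 1707, 1843, 1979, 2115, 2251, 2387, 2523, 71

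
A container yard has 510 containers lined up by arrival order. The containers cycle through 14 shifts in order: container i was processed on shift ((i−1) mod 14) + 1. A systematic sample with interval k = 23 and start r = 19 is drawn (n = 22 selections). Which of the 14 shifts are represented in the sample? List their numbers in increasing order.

Consecutive selections differ by k = 23, so their shift numbers differ by 23 mod 14 = 9.
gcd(23, 14) = 1, so the sample visits 14/1 = 14 distinct residues mod 14.
Start 19 is shift 5; the shifts hit are 1, 2, 3, 4, 5, 6, 7, 8, 9, 10, 11, 12, 13, 14.

1, 2, 3, 4, 5, 6, 7, 8, 9, 10, 11, 12, 13, 14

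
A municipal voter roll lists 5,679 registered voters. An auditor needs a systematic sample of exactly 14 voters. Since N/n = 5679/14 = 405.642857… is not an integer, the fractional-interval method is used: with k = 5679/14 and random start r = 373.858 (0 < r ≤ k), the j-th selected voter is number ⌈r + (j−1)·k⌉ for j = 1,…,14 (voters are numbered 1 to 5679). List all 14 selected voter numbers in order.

374, 780, 1186, 1591, 1997, 2403, 2808, 3214, 3620, 4025, 4431, 4836, 5242, 5648

j=1: r + 0k = 373.858 → ⌈·⌉ = 374
j=2: r + 1k = 779.500857… → ⌈·⌉ = 780
j=3: r + 2k = 1185.143714… → ⌈·⌉ = 1186
j=4: r + 3k = 1590.786571… → ⌈·⌉ = 1591
j=5: r + 4k = 1996.429428… → ⌈·⌉ = 1997
j=6: r + 5k = 2402.072285… → ⌈·⌉ = 2403
j=7: r + 6k = 2807.715142… → ⌈·⌉ = 2808
j=8: r + 7k = 3213.358 → ⌈·⌉ = 3214
j=9: r + 8k = 3619.000857… → ⌈·⌉ = 3620
j=10: r + 9k = 4024.643714… → ⌈·⌉ = 4025
j=11: r + 10k = 4430.286571… → ⌈·⌉ = 4431
j=12: r + 11k = 4835.929428… → ⌈·⌉ = 4836
j=13: r + 12k = 5241.572285… → ⌈·⌉ = 5242
j=14: r + 13k = 5647.215142… → ⌈·⌉ = 5648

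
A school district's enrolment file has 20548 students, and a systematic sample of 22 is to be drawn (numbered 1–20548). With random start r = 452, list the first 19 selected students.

k = N/n = 20548/22 = 934
student 1: 452
student 2: 452 + 934 = 1386
student 3: 1386 + 934 = 2320
student 4: 2320 + 934 = 3254
student 5: 3254 + 934 = 4188
student 6: 4188 + 934 = 5122
student 7: 5122 + 934 = 6056
student 8: 6056 + 934 = 6990
student 9: 6990 + 934 = 7924
student 10: 7924 + 934 = 8858
student 11: 8858 + 934 = 9792
student 12: 9792 + 934 = 10726
student 13: 10726 + 934 = 11660
student 14: 11660 + 934 = 12594
student 15: 12594 + 934 = 13528
student 16: 13528 + 934 = 14462
student 17: 14462 + 934 = 15396
student 18: 15396 + 934 = 16330
student 19: 16330 + 934 = 17264

452, 1386, 2320, 3254, 4188, 5122, 6056, 6990, 7924, 8858, 9792, 10726, 11660, 12594, 13528, 14462, 15396, 16330, 17264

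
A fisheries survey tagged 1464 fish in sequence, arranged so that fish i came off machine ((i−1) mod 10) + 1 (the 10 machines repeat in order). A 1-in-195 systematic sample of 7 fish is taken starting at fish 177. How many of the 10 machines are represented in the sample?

2

Consecutive selections differ by k = 195, so their machine numbers differ by 195 mod 10 = 5.
gcd(195, 10) = 5, so the sample visits 10/5 = 2 distinct residues mod 10.
Start 177 is machine 7; the machines hit are 2, 7.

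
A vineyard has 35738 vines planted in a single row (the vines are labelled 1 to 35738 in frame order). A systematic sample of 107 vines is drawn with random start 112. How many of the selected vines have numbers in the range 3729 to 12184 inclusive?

k = 35738/107 = 334
First selection ≥ 3729: 112 + ⌈(3729−112)/334⌉·334 = 112 + 11×334 = 3786
Last selection ≤ 12184: 112 + ⌊(12184−112)/334⌋·334 = 112 + 36×334 = 12136
Count = 36 − 11 + 1 = 26

26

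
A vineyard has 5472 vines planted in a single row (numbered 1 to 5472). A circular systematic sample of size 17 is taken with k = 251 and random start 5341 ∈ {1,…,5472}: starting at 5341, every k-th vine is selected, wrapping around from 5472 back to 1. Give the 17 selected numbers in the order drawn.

5341, 120, 371, 622, 873, 1124, 1375, 1626, 1877, 2128, 2379, 2630, 2881, 3132, 3383, 3634, 3885

Selection 1: 5341
Selection 2: 5341 + 251 = 5592 → 5592 − 5472 = 120
Selection 3: 120 + 251 = 371
Selection 4: 371 + 251 = 622
Selection 5: 622 + 251 = 873
Selection 6: 873 + 251 = 1124
Selection 7: 1124 + 251 = 1375
Selection 8: 1375 + 251 = 1626
Selection 9: 1626 + 251 = 1877
Selection 10: 1877 + 251 = 2128
Selection 11: 2128 + 251 = 2379
Selection 12: 2379 + 251 = 2630
Selection 13: 2630 + 251 = 2881
Selection 14: 2881 + 251 = 3132
Selection 15: 3132 + 251 = 3383
Selection 16: 3383 + 251 = 3634
Selection 17: 3634 + 251 = 3885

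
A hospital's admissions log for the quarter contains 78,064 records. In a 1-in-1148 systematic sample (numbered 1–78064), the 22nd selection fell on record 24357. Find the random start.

249

k = 1148
r = 24357 − (22−1)×1148 = 24357 − 24108 = 249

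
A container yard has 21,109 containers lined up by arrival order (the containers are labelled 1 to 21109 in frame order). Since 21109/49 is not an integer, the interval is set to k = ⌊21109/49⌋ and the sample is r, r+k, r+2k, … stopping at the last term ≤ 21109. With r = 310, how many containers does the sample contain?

49

k = ⌊21109/49⌋ = 430
Achieved size = ⌊(21109 − 310)/430⌋ + 1 = ⌊20799/430⌋ + 1 = 48 + 1 = 49
(last selection: 310 + 48×430 = 20950 ≤ 21109; next would be 21380 > 21109)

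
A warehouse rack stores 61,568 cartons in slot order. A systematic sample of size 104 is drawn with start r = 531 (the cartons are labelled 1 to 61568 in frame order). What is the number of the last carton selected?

k = 61568/104 = 592
104th selection = r + (104−1)·k = 531 + 103×592 = 531 + 60976 = 61507

61507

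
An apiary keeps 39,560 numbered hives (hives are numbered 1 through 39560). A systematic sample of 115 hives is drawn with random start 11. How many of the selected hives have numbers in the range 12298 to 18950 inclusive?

k = 39560/115 = 344
First selection ≥ 12298: 11 + ⌈(12298−11)/344⌉·344 = 11 + 36×344 = 12395
Last selection ≤ 18950: 11 + ⌊(18950−11)/344⌋·344 = 11 + 55×344 = 18931
Count = 55 − 36 + 1 = 20

20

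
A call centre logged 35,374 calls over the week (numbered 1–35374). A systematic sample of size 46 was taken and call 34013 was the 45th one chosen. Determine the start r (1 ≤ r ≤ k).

k = 35374/46 = 769
r = 34013 − (45−1)×769 = 34013 − 33836 = 177

177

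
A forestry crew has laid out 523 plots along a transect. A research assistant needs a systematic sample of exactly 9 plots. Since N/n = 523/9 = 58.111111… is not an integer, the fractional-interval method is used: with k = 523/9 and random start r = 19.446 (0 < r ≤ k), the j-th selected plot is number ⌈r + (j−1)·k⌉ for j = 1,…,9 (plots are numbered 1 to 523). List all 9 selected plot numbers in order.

20, 78, 136, 194, 252, 311, 369, 427, 485

j=1: r + 0k = 19.446 → ⌈·⌉ = 20
j=2: r + 1k = 77.557111… → ⌈·⌉ = 78
j=3: r + 2k = 135.668222… → ⌈·⌉ = 136
j=4: r + 3k = 193.779333… → ⌈·⌉ = 194
j=5: r + 4k = 251.890444… → ⌈·⌉ = 252
j=6: r + 5k = 310.001555… → ⌈·⌉ = 311
j=7: r + 6k = 368.112666… → ⌈·⌉ = 369
j=8: r + 7k = 426.223777… → ⌈·⌉ = 427
j=9: r + 8k = 484.334888… → ⌈·⌉ = 485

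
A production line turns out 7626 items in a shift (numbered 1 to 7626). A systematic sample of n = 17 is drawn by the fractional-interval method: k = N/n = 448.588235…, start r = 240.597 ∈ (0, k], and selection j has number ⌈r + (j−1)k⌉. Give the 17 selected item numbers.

j=1: r + 0k = 240.597 → ⌈·⌉ = 241
j=2: r + 1k = 689.185235… → ⌈·⌉ = 690
j=3: r + 2k = 1137.773470… → ⌈·⌉ = 1138
j=4: r + 3k = 1586.361705… → ⌈·⌉ = 1587
j=5: r + 4k = 2034.949941… → ⌈·⌉ = 2035
j=6: r + 5k = 2483.538176… → ⌈·⌉ = 2484
j=7: r + 6k = 2932.126411… → ⌈·⌉ = 2933
j=8: r + 7k = 3380.714647… → ⌈·⌉ = 3381
j=9: r + 8k = 3829.302882… → ⌈·⌉ = 3830
j=10: r + 9k = 4277.891117… → ⌈·⌉ = 4278
j=11: r + 10k = 4726.479352… → ⌈·⌉ = 4727
j=12: r + 11k = 5175.067588… → ⌈·⌉ = 5176
j=13: r + 12k = 5623.655823… → ⌈·⌉ = 5624
j=14: r + 13k = 6072.244058… → ⌈·⌉ = 6073
j=15: r + 14k = 6520.832294… → ⌈·⌉ = 6521
j=16: r + 15k = 6969.420529… → ⌈·⌉ = 6970
j=17: r + 16k = 7418.008764… → ⌈·⌉ = 7419

241, 690, 1138, 1587, 2035, 2484, 2933, 3381, 3830, 4278, 4727, 5176, 5624, 6073, 6521, 6970, 7419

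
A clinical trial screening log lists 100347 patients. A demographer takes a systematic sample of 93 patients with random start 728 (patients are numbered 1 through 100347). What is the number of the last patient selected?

k = 100347/93 = 1079
93rd selection = r + (93−1)·k = 728 + 92×1079 = 728 + 99268 = 99996

99996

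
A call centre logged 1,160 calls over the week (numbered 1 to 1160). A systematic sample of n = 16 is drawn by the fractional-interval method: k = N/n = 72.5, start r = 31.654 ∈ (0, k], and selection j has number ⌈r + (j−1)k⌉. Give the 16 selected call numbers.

32, 105, 177, 250, 322, 395, 467, 540, 612, 685, 757, 830, 902, 975, 1047, 1120

j=1: r + 0k = 31.654 → ⌈·⌉ = 32
j=2: r + 1k = 104.154 → ⌈·⌉ = 105
j=3: r + 2k = 176.654 → ⌈·⌉ = 177
j=4: r + 3k = 249.154 → ⌈·⌉ = 250
j=5: r + 4k = 321.654 → ⌈·⌉ = 322
j=6: r + 5k = 394.154 → ⌈·⌉ = 395
j=7: r + 6k = 466.654 → ⌈·⌉ = 467
j=8: r + 7k = 539.154 → ⌈·⌉ = 540
j=9: r + 8k = 611.654 → ⌈·⌉ = 612
j=10: r + 9k = 684.154 → ⌈·⌉ = 685
j=11: r + 10k = 756.654 → ⌈·⌉ = 757
j=12: r + 11k = 829.154 → ⌈·⌉ = 830
j=13: r + 12k = 901.654 → ⌈·⌉ = 902
j=14: r + 13k = 974.154 → ⌈·⌉ = 975
j=15: r + 14k = 1046.654 → ⌈·⌉ = 1047
j=16: r + 15k = 1119.154 → ⌈·⌉ = 1120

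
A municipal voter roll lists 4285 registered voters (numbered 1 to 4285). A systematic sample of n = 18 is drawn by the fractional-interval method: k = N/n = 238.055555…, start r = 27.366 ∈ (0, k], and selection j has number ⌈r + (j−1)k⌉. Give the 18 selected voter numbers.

j=1: r + 0k = 27.366 → ⌈·⌉ = 28
j=2: r + 1k = 265.421555… → ⌈·⌉ = 266
j=3: r + 2k = 503.477111… → ⌈·⌉ = 504
j=4: r + 3k = 741.532666… → ⌈·⌉ = 742
j=5: r + 4k = 979.588222… → ⌈·⌉ = 980
j=6: r + 5k = 1217.643777… → ⌈·⌉ = 1218
j=7: r + 6k = 1455.699333… → ⌈·⌉ = 1456
j=8: r + 7k = 1693.754888… → ⌈·⌉ = 1694
j=9: r + 8k = 1931.810444… → ⌈·⌉ = 1932
j=10: r + 9k = 2169.866 → ⌈·⌉ = 2170
j=11: r + 10k = 2407.921555… → ⌈·⌉ = 2408
j=12: r + 11k = 2645.977111… → ⌈·⌉ = 2646
j=13: r + 12k = 2884.032666… → ⌈·⌉ = 2885
j=14: r + 13k = 3122.088222… → ⌈·⌉ = 3123
j=15: r + 14k = 3360.143777… → ⌈·⌉ = 3361
j=16: r + 15k = 3598.199333… → ⌈·⌉ = 3599
j=17: r + 16k = 3836.254888… → ⌈·⌉ = 3837
j=18: r + 17k = 4074.310444… → ⌈·⌉ = 4075

28, 266, 504, 742, 980, 1218, 1456, 1694, 1932, 2170, 2408, 2646, 2885, 3123, 3361, 3599, 3837, 4075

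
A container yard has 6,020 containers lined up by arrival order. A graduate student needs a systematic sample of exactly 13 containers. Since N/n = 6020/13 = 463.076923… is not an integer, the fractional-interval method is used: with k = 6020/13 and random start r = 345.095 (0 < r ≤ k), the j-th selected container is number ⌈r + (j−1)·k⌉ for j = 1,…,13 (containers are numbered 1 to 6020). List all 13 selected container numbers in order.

346, 809, 1272, 1735, 2198, 2661, 3124, 3587, 4050, 4513, 4976, 5439, 5903

j=1: r + 0k = 345.095 → ⌈·⌉ = 346
j=2: r + 1k = 808.171923… → ⌈·⌉ = 809
j=3: r + 2k = 1271.248846… → ⌈·⌉ = 1272
j=4: r + 3k = 1734.325769… → ⌈·⌉ = 1735
j=5: r + 4k = 2197.402692… → ⌈·⌉ = 2198
j=6: r + 5k = 2660.479615… → ⌈·⌉ = 2661
j=7: r + 6k = 3123.556538… → ⌈·⌉ = 3124
j=8: r + 7k = 3586.633461… → ⌈·⌉ = 3587
j=9: r + 8k = 4049.710384… → ⌈·⌉ = 4050
j=10: r + 9k = 4512.787307… → ⌈·⌉ = 4513
j=11: r + 10k = 4975.864230… → ⌈·⌉ = 4976
j=12: r + 11k = 5438.941153… → ⌈·⌉ = 5439
j=13: r + 12k = 5902.018076… → ⌈·⌉ = 5903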